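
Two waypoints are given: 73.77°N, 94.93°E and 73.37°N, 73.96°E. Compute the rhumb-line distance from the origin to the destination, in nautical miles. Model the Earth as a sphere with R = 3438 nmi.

357 nmi

Δψ = ln[tan(π/4+φ₂/2)/tan(π/4+φ₁/2)] = -0.0247;  Δφ = -0.0070 rad,  Δλ = -0.3660 rad
q = Δφ/Δψ = 0.2828
d = R·√(Δφ² + q²Δλ²) = 3438·0.10375 = 357 nmi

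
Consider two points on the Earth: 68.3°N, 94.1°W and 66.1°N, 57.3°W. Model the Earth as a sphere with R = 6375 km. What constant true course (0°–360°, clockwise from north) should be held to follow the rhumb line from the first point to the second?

98.8°

Δψ = ln[tan(π/4+φ₂/2)/tan(π/4+φ₁/2)] = -0.0992
Δλ = +0.6423 rad (taken the short way round)
course = atan2(Δλ, Δψ) = 98.78°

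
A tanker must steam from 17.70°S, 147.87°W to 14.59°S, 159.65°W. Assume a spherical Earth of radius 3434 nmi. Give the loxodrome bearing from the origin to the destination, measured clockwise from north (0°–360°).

Δψ = ln[tan(π/4+φ₂/2)/tan(π/4+φ₁/2)] = +0.0565
Δλ = -0.2056 rad (taken the short way round)
course = atan2(Δλ, Δψ) = 285.37°

285.4°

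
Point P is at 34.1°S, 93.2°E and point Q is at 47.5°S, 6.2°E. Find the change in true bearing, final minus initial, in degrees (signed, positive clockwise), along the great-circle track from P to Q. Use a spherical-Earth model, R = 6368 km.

At departure: θ₁ = atan2(sin Δλ cos φ₂, cos φ₁ sin φ₂ − sin φ₁ cos φ₂ cos Δλ) = 228.80°
At arrival: θ₂ = atan2(sin Δλ cos φ₁, −cos φ₂ sin φ₁ + sin φ₂ cos φ₁ cos Δλ) = 292.75°
Δθ = θ₂ − θ₁ = +64.0°

+64.0°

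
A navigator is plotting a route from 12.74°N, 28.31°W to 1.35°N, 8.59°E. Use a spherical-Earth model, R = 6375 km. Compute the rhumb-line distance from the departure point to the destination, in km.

Rhumb course C = atan2(Δλ, Δψ) with Δψ = ln[tan(π/4+φ₂/2)/tan(π/4+φ₁/2)] = -0.2006, Δλ = +0.6440 → C = 107.30°
d = R·|Δφ| / |cos C| = 6375·0.19879 / 0.29745 = 4261 km

4261 km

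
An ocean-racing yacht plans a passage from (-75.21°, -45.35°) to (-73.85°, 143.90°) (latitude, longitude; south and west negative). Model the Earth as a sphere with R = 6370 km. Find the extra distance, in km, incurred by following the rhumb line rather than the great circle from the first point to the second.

1634 km

Great circle: cos σ = sin φ₁ sin φ₂ + cos φ₁ cos φ₂ cos Δλ,  σ = 0.5382 rad → d_gc = 3428.4 km
Rhumb line: Δψ = +0.0890, q = Δφ/Δψ = 0.2666, d_rh = R√(Δφ²+q²Δλ²) = 5062.6 km
Excess = 5062.6 − 3428.4 = 1634.2 ≈ 1634 km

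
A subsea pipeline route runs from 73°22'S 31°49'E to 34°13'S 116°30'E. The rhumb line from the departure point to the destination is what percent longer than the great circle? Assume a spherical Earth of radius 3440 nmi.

6.7%

Great circle: σ = 0.9755 rad → d_gc = Rσ = 3355.8 nmi
Rhumb: Δφ = +0.6833, Δλ = +1.4780, Δψ = +1.2867, q = Δφ/Δψ = 0.5311 → d_rh = R√(Δφ²+q²Δλ²) = 3579.8 nmi
Excess = (3579.8 − 3355.8) / 3355.8 = 224.0 / 3355.8 = 6.68% ≈ 6.7%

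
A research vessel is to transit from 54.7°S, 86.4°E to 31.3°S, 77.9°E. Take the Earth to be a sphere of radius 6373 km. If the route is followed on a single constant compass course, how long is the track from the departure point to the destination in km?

Δψ = ln[tan(π/4+φ₂/2)/tan(π/4+φ₁/2)] = +0.5695;  Δφ = +0.4084 rad,  Δλ = -0.1484 rad
q = Δφ/Δψ = 0.7172
d = R·√(Δφ² + q²Δλ²) = 6373·0.42204 = 2690 km

2690 km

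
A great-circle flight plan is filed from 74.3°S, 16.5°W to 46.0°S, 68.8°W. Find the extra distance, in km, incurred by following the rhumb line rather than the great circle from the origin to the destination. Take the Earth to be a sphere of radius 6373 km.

108 km

Great circle: cos σ = sin φ₁ sin φ₂ + cos φ₁ cos φ₂ cos Δλ,  σ = 0.6310 rad → d_gc = 4021.2 km
Rhumb line: Δψ = +1.0752, q = Δφ/Δψ = 0.4594, d_rh = R√(Δφ²+q²Δλ²) = 4129.3 km
Excess = 4129.3 − 4021.2 = 108.1 ≈ 108 km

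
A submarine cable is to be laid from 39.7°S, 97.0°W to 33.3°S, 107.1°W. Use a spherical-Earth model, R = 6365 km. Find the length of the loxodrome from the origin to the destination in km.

1148 km

Δψ = ln[tan(π/4+φ₂/2)/tan(π/4+φ₁/2)] = +0.1391;  Δφ = +0.1117 rad,  Δλ = -0.1763 rad
q = Δφ/Δψ = 0.8030
d = R·√(Δφ² + q²Δλ²) = 6365·0.18031 = 1148 km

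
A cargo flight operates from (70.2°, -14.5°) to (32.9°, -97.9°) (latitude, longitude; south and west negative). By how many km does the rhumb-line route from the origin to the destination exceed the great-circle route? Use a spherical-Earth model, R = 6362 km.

392 km

Great circle: cos σ = sin φ₁ sin φ₂ + cos φ₁ cos φ₂ cos Δλ,  σ = 0.9959 rad → d_gc = 6335.9 km
Rhumb line: Δψ = -1.1370, q = Δφ/Δψ = 0.5726, d_rh = R√(Δφ²+q²Δλ²) = 6728.1 km
Excess = 6728.1 − 6335.9 = 392.2 ≈ 392 km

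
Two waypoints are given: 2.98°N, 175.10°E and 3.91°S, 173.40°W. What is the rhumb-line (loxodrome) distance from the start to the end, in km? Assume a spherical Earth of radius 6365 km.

1489 km

Rhumb course C = atan2(Δλ, Δψ) with Δψ = ln[tan(π/4+φ₂/2)/tan(π/4+φ₁/2)] = -0.1203, Δλ = +0.2007 → C = 120.94°
d = R·|Δφ| / |cos C| = 6365·0.12025 / 0.51419 = 1489 km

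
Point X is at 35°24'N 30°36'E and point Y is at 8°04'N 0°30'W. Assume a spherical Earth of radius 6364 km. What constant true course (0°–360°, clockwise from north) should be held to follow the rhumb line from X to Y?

226.2°

Δψ = ln[tan(π/4+φ₂/2)/tan(π/4+φ₁/2)] = -0.5201
Δλ = -0.5428 rad (taken the short way round)
course = atan2(Δλ, Δψ) = 226.22°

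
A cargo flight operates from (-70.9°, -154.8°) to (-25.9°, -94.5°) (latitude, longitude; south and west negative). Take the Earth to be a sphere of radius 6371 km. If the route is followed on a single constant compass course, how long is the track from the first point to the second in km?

6411 km

Δψ = ln[tan(π/4+φ₂/2)/tan(π/4+φ₁/2)] = +1.3141;  Δφ = +0.7854 rad,  Δλ = +1.0524 rad
q = Δφ/Δψ = 0.5977
d = R·√(Δφ² + q²Δλ²) = 6371·1.00623 = 6411 km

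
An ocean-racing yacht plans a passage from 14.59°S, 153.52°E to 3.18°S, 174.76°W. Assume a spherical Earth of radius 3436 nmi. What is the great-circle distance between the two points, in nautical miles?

1996 nmi

Haversine: a = sin²(Δφ/2)+cos φ₁ cos φ₂ sin²(Δλ/2) = 0.08205;  σ = 2·atan2(√a,√(1−a))
σ = 33.290° → d = Rσ = 3436·0.58102 = 1996 nmi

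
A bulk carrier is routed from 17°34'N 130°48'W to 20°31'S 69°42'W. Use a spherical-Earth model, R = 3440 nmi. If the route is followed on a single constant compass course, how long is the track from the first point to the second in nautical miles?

Δψ = ln[tan(π/4+φ₂/2)/tan(π/4+φ₁/2)] = -0.6775;  Δφ = -0.6647 rad,  Δλ = +1.0664 rad
q = Δφ/Δψ = 0.9811
d = R·√(Δφ² + q²Δλ²) = 3440·1.23949 = 4264 nmi

4264 nmi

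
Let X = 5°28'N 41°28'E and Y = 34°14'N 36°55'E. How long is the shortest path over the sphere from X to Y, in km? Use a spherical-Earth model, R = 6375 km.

Haversine: a = sin²(Δφ/2)+cos φ₁ cos φ₂ sin²(Δλ/2) = 0.06300;  σ = 2·atan2(√a,√(1−a))
σ = 29.074° → d = Rσ = 6375·0.50744 = 3235 km

3235 km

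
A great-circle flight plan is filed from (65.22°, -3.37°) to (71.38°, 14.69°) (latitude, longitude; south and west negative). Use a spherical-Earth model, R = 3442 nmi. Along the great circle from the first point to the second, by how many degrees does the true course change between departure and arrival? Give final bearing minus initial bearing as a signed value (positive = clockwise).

At departure: θ₁ = atan2(sin Δλ cos φ₂, cos φ₁ sin φ₂ − sin φ₁ cos φ₂ cos Δλ) = 39.15°
At arrival: θ₂ = atan2(sin Δλ cos φ₁, −cos φ₂ sin φ₁ + sin φ₂ cos φ₁ cos Δλ) = 55.97°
Δθ = θ₂ − θ₁ = +16.8°

+16.8°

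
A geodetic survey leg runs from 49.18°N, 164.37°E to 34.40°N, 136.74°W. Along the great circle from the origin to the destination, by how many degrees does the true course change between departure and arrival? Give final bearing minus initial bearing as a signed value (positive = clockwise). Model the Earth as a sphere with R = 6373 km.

+41.5°

At departure: θ₁ = atan2(sin Δλ cos φ₂, cos φ₁ sin φ₂ − sin φ₁ cos φ₂ cos Δλ) = 86.22°
At arrival: θ₂ = atan2(sin Δλ cos φ₁, −cos φ₂ sin φ₁ + sin φ₂ cos φ₁ cos Δλ) = 127.77°
Δθ = θ₂ − θ₁ = +41.5°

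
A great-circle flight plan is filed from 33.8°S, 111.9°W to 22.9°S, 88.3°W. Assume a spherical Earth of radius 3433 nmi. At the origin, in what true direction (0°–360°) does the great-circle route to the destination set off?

θ = atan2( sin Δλ·cos φ₂ ,  cos φ₁ sin φ₂ − sin φ₁ cos φ₂ cos Δλ )
  = atan2(+0.3688, +0.1462) = 68.37°

68.4°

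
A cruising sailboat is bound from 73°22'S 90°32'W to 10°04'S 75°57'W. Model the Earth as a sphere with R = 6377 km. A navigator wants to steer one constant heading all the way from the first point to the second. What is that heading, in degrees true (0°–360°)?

Meridional parts: M(φ₁)=-1.9229, M(φ₂)=-0.1766 → ΔM = +1.7463;  Δλ = +0.2545 rad
tan C = Δλ / ΔM = +0.1458 → C = 8.29°

8.3°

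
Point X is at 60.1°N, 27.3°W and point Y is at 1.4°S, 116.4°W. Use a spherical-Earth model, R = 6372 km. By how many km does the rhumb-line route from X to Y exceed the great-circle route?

362 km

Great circle: cos σ = sin φ₁ sin φ₂ + cos φ₁ cos φ₂ cos Δλ,  σ = 1.5841 rad → d_gc = 10094.2 km
Rhumb line: Δψ = -1.3449, q = Δφ/Δψ = 0.7981, d_rh = R√(Δφ²+q²Δλ²) = 10455.8 km
Excess = 10455.8 − 10094.2 = 361.6 ≈ 362 km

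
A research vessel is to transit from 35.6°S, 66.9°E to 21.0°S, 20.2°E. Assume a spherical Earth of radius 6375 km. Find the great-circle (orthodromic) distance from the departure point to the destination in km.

4804 km

cos σ = sin φ₁ sin φ₂ + cos φ₁ cos φ₂ cos Δλ
      = sin(-35.60°)sin(-21.00°) + cos(-35.60°)cos(-21.00°)cos(-46.70°) = 0.7292
σ = 43.179° → d = Rσ = 6375·0.75362 = 4804 km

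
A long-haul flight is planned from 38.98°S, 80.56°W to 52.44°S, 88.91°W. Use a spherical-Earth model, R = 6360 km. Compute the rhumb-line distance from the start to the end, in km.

Δψ = ln[tan(π/4+φ₂/2)/tan(π/4+φ₁/2)] = -0.3389;  Δφ = -0.2349 rad,  Δλ = -0.1457 rad
q = Δφ/Δψ = 0.6933
d = R·√(Δφ² + q²Δλ²) = 6360·0.25573 = 1626 km

1626 km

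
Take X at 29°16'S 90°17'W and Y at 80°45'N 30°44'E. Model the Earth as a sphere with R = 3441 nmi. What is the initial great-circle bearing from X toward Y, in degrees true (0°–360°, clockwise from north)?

9.5°

N = sin Δλ·cos φ₂ = +0.1378;  D = cos φ₁ sin φ₂ − sin φ₁ cos φ₂ cos Δλ = +0.8205
initial course = atan2(N, D) = 9.53°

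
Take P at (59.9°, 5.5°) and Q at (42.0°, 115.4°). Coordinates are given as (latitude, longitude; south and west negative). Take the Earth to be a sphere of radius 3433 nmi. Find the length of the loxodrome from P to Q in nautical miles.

4218 nmi

Rhumb course C = atan2(Δλ, Δψ) with Δψ = ln[tan(π/4+φ₂/2)/tan(π/4+φ₁/2)] = -0.5043, Δλ = +1.9181 → C = 104.73°
d = R·|Δφ| / |cos C| = 3433·0.31241 / 0.25428 = 4218 nmi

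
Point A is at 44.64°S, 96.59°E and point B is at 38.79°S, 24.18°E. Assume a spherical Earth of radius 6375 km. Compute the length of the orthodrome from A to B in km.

5849 km

cos σ = sin φ₁ sin φ₂ + cos φ₁ cos φ₂ cos Δλ
      = sin(-44.64°)sin(-38.79°) + cos(-44.64°)cos(-38.79°)cos(-72.41°) = 0.6078
σ = 52.570° → d = Rσ = 6375·0.91752 = 5849 km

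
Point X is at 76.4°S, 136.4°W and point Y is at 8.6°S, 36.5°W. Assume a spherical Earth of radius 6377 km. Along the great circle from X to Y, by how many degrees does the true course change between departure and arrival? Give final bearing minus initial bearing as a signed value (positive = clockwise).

-88.2°

Initial bearing θ₁ = atan2(sin Δλ cos φ₂, cos φ₁ sin φ₂ − sin φ₁ cos φ₂ cos Δλ) = 101.63°
Final bearing θ₂ = (initial bearing from the destination back to the start) + 180° = 13.47°
Δθ = θ₂ − θ₁ = -88.2°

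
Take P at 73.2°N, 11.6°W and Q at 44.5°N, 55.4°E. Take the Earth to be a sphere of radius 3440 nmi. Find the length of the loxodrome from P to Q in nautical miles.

2588 nmi

Δψ = ln[tan(π/4+φ₂/2)/tan(π/4+φ₁/2)] = -1.0437;  Δφ = -0.5009 rad,  Δλ = +1.1694 rad
q = Δφ/Δψ = 0.4799
d = R·√(Δφ² + q²Δλ²) = 3440·0.75225 = 2588 nmi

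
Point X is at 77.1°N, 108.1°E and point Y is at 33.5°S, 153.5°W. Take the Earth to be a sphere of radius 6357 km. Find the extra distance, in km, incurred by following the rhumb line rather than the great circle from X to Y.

Great circle: cos σ = sin φ₁ sin φ₂ + cos φ₁ cos φ₂ cos Δλ,  σ = 2.1715 rad → d_gc = 13804.1 km
Rhumb line: Δψ = -2.8011, q = Δφ/Δψ = 0.6891, d_rh = R√(Δφ²+q²Δλ²) = 14394.0 km
Excess = 14394.0 − 13804.1 = 589.9 ≈ 590 km

590 km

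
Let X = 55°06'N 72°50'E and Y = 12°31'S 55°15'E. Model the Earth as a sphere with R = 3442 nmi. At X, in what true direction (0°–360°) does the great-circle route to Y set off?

198.4°

θ = atan2( sin Δλ·cos φ₂ ,  cos φ₁ sin φ₂ − sin φ₁ cos φ₂ cos Δλ )
  = atan2(-0.2949, -0.8872) = 198.39°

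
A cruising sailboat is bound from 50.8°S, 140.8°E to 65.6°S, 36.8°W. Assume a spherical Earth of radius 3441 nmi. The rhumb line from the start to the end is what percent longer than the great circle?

Great circle: σ = 1.1098 rad → d_gc = Rσ = 3818.7 nmi
Rhumb: Δφ = -0.2583, Δλ = -3.0997, Δψ = -0.4989, q = Δφ/Δψ = 0.5177 → d_rh = R√(Δφ²+q²Δλ²) = 5593.2 nmi
Excess = (5593.2 − 3818.7) / 3818.7 = 1774.5 / 3818.7 = 46.47% ≈ 46.5%

46.5%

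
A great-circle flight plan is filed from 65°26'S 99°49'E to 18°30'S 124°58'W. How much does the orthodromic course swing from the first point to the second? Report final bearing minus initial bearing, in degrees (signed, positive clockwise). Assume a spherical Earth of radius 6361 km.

-121.1°

At departure: θ₁ = atan2(sin Δλ cos φ₂, cos φ₁ sin φ₂ − sin φ₁ cos φ₂ cos Δλ) = 138.08°
At arrival: θ₂ = atan2(sin Δλ cos φ₁, −cos φ₂ sin φ₁ + sin φ₂ cos φ₁ cos Δλ) = 17.03°
Δθ = θ₂ − θ₁ = -121.1°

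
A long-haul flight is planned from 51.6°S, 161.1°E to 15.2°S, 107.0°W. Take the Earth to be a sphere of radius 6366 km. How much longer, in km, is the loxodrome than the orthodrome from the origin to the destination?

376 km

Great circle: cos σ = sin φ₁ sin φ₂ + cos φ₁ cos φ₂ cos Δλ,  σ = 1.3841 rad → d_gc = 8811.26 km
Rhumb line: Δψ = +0.7864, q = Δφ/Δψ = 0.8078, d_rh = R√(Δφ²+q²Δλ²) = 9186.83 km
Excess = 9186.83 − 8811.26 = 375.57 ≈ 376 km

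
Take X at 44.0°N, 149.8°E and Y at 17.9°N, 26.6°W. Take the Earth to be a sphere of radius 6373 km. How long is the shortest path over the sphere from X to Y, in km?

Haversine: a = sin²(Δφ/2)+cos φ₁ cos φ₂ sin²(Δλ/2) = 0.73483;  σ = 2·atan2(√a,√(1−a))
σ = 118.012° → d = Rσ = 6373·2.05970 = 13126 km

13126 km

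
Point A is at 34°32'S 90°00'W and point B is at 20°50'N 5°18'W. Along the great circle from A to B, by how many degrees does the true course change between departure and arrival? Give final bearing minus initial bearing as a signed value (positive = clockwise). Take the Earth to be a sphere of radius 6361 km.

-14.0°

Initial bearing θ₁ = atan2(sin Δλ cos φ₂, cos φ₁ sin φ₂ − sin φ₁ cos φ₂ cos Δλ) = 69.83°
Final bearing θ₂ = (initial bearing from the destination back to the start) + 180° = 55.83°
Δθ = θ₂ − θ₁ = -14.0°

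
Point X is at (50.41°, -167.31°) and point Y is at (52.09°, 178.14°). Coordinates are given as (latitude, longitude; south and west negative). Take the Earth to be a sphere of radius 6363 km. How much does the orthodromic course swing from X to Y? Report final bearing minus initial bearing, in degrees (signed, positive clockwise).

Initial bearing θ₁ = atan2(sin Δλ cos φ₂, cos φ₁ sin φ₂ − sin φ₁ cos φ₂ cos Δλ) = 286.08°
Final bearing θ₂ = (initial bearing from the destination back to the start) + 180° = 274.71°
Δθ = θ₂ − θ₁ = -11.4°

-11.4°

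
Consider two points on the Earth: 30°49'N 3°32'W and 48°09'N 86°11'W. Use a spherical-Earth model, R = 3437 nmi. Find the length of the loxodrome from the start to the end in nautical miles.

3932 nmi

Δψ = ln[tan(π/4+φ₂/2)/tan(π/4+φ₁/2)] = +0.3956;  Δφ = +0.3025 rad,  Δλ = -1.4425 rad
q = Δφ/Δψ = 0.7648
d = R·√(Δφ² + q²Δλ²) = 3437·1.14398 = 3932 nmi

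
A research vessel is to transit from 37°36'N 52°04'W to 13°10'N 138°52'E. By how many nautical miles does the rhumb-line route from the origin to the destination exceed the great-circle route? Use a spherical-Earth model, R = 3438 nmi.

1489 nmi

Great circle: cos σ = sin φ₁ sin φ₂ + cos φ₁ cos φ₂ cos Δλ,  σ = 2.2376 rad → d_gc = 7692.9 nmi
Rhumb line: Δψ = -0.4773, q = Δφ/Δψ = 0.8934, d_rh = R√(Δφ²+q²Δλ²) = 9181.6 nmi
Excess = 9181.6 − 7692.9 = 1488.7 ≈ 1489 nmi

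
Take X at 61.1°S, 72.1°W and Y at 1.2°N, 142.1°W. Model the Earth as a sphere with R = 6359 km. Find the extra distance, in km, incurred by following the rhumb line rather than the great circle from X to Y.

Great circle: cos σ = sin φ₁ sin φ₂ + cos φ₁ cos φ₂ cos Δλ,  σ = 1.4233 rad → d_gc = 9051.0 km
Rhumb line: Δψ = +1.3770, q = Δφ/Δψ = 0.7897, d_rh = R√(Δφ²+q²Δλ²) = 9243.7 km
Excess = 9243.7 − 9051.0 = 192.7 ≈ 193 km

193 km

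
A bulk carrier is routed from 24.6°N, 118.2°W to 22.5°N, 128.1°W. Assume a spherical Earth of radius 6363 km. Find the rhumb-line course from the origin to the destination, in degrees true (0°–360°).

257.0°

Δψ = ln[tan(π/4+φ₂/2)/tan(π/4+φ₁/2)] = -0.0400
Δλ = -0.1728 rad (taken the short way round)
course = atan2(Δλ, Δψ) = 256.97°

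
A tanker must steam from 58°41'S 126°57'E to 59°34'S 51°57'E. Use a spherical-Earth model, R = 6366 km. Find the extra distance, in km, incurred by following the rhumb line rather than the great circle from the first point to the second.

Great circle: cos σ = sin φ₁ sin φ₂ + cos φ₁ cos φ₂ cos Δλ,  σ = 0.6356 rad → d_gc = 4045.9 km
Rhumb line: Δψ = -0.0300, q = Δφ/Δψ = 0.5131, d_rh = R√(Δφ²+q²Δλ²) = 4277.1 km
Excess = 4277.1 − 4045.9 = 231.2 ≈ 231 km

231 km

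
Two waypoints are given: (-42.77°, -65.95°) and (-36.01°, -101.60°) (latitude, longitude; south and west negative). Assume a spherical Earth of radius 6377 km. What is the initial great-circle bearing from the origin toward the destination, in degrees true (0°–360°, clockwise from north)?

N = sin Δλ·cos φ₂ = -0.4715;  D = cos φ₁ sin φ₂ − sin φ₁ cos φ₂ cos Δλ = +0.0148
initial course = atan2(N, D) = 271.79°

271.8°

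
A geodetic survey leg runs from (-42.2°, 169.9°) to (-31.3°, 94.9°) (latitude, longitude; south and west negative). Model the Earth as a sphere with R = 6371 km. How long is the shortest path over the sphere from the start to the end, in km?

6577 km

Haversine: a = sin²(Δφ/2)+cos φ₁ cos φ₂ sin²(Δλ/2) = 0.24360;  σ = 2·atan2(√a,√(1−a))
σ = 59.149° → d = Rσ = 6371·1.03235 = 6577 km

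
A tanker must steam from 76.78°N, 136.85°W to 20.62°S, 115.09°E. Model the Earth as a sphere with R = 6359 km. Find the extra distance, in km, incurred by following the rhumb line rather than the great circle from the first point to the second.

827 km

Great circle: cos σ = sin φ₁ sin φ₂ + cos φ₁ cos φ₂ cos Δλ,  σ = 1.9924 rad → d_gc = 12669.4 km
Rhumb line: Δψ = -2.5231, q = Δφ/Δψ = 0.6738, d_rh = R√(Δφ²+q²Δλ²) = 13496.2 km
Excess = 13496.2 − 12669.4 = 826.8 ≈ 827 km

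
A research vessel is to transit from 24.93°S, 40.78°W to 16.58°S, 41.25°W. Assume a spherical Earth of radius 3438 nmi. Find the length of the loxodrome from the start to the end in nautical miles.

502 nmi

Δψ = ln[tan(π/4+φ₂/2)/tan(π/4+φ₁/2)] = +0.1560;  Δφ = +0.1457 rad,  Δλ = -0.0082 rad
q = Δφ/Δψ = 0.9340
d = R·√(Δφ² + q²Δλ²) = 3438·0.14594 = 502 nmi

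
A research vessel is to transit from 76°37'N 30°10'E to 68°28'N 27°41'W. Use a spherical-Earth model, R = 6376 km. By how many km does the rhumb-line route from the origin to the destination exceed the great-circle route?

80 km

Great circle: cos σ = sin φ₁ sin φ₂ + cos φ₁ cos φ₂ cos Δλ,  σ = 0.3171 rad → d_gc = 2021.7 km
Rhumb line: Δψ = -0.4829, q = Δφ/Δψ = 0.2946, d_rh = R√(Δφ²+q²Δλ²) = 2102.0 km
Excess = 2102.0 − 2021.7 = 80.3 ≈ 80 km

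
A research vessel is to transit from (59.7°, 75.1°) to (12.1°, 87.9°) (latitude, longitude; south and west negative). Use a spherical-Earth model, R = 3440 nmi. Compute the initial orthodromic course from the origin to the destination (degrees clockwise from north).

163.2°

θ = atan2( sin Δλ·cos φ₂ ,  cos φ₁ sin φ₂ − sin φ₁ cos φ₂ cos Δλ )
  = atan2(+0.2166, -0.7175) = 163.20°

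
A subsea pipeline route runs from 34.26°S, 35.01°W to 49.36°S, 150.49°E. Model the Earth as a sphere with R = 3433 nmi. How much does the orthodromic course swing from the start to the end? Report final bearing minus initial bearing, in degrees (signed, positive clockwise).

Initial bearing θ₁ = atan2(sin Δλ cos φ₂, cos φ₁ sin φ₂ − sin φ₁ cos φ₂ cos Δλ) = 183.60°
Final bearing θ₂ = (initial bearing from the destination back to the start) + 180° = 355.43°
Δθ = θ₂ − θ₁ = +171.8°

+171.8°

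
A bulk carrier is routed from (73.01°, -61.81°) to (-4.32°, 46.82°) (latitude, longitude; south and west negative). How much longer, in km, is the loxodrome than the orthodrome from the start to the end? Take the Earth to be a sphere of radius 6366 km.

849 km

Great circle: cos σ = sin φ₁ sin φ₂ + cos φ₁ cos φ₂ cos Δλ,  σ = 1.7367 rad → d_gc = 11055.7 km
Rhumb line: Δψ = -1.9769, q = Δφ/Δψ = 0.6827, d_rh = R√(Δφ²+q²Δλ²) = 11904.8 km
Excess = 11904.8 − 11055.7 = 849.1 ≈ 849 km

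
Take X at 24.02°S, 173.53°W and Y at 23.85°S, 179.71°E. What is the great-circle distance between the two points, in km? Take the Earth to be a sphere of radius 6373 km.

687 km

Haversine: a = sin²(Δφ/2)+cos φ₁ cos φ₂ sin²(Δλ/2) = 0.00291;  σ = 2·atan2(√a,√(1−a))
σ = 6.180° → d = Rσ = 6373·0.10787 = 687 km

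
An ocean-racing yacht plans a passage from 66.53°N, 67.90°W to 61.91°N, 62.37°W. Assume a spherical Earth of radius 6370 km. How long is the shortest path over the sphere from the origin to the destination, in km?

cos σ = sin φ₁ sin φ₂ + cos φ₁ cos φ₂ cos Δλ
      = sin(66.53°)sin(61.91°) + cos(66.53°)cos(61.91°)cos(5.53°) = 0.9959
σ = 5.204° → d = Rσ = 6370·0.09083 = 579 km

579 km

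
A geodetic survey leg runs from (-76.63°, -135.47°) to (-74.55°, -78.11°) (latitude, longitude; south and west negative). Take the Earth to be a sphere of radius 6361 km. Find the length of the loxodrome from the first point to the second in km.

1599 km

Rhumb course C = atan2(Δλ, Δψ) with Δψ = ln[tan(π/4+φ₂/2)/tan(π/4+φ₁/2)] = +0.1461, Δλ = +1.0011 → C = 81.70°
d = R·|Δφ| / |cos C| = 6361·0.03630 / 0.14443 = 1599 km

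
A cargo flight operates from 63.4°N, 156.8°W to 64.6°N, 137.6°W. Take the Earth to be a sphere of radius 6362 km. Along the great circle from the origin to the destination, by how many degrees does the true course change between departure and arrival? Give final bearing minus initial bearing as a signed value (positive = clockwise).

Initial bearing θ₁ = atan2(sin Δλ cos φ₂, cos φ₁ sin φ₂ − sin φ₁ cos φ₂ cos Δλ) = 73.32°
Final bearing θ₂ = (initial bearing from the destination back to the start) + 180° = 90.61°
Δθ = θ₂ − θ₁ = +17.3°

+17.3°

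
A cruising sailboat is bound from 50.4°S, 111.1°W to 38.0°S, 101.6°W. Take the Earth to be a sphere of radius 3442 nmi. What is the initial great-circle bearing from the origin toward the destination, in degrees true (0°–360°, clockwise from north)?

32.2°

N = sin Δλ·cos φ₂ = +0.1301;  D = cos φ₁ sin φ₂ − sin φ₁ cos φ₂ cos Δλ = +0.2064
initial course = atan2(N, D) = 32.22°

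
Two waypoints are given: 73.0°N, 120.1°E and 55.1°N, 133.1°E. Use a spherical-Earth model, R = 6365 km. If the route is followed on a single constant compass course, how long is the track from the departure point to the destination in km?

Δψ = ln[tan(π/4+φ₂/2)/tan(π/4+φ₁/2)] = -0.7435;  Δφ = -0.3124 rad,  Δλ = +0.2269 rad
q = Δφ/Δψ = 0.4202
d = R·√(Δφ² + q²Δλ²) = 6365·0.32664 = 2079 km

2079 km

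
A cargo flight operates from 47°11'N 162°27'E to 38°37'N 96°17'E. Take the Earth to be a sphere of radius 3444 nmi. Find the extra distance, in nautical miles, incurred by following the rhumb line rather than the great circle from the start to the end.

81 nmi

Great circle: cos σ = sin φ₁ sin φ₂ + cos φ₁ cos φ₂ cos Δλ,  σ = 0.8334 rad → d_gc = 2870.1 nmi
Rhumb line: Δψ = -0.2046, q = Δφ/Δψ = 0.7307, d_rh = R√(Δφ²+q²Δλ²) = 2951.3 nmi
Excess = 2951.3 − 2870.1 = 81.2 ≈ 81 nmi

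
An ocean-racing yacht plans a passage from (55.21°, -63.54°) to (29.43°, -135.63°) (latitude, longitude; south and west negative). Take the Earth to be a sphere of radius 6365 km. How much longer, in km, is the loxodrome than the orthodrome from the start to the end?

213 km

Great circle: cos σ = sin φ₁ sin φ₂ + cos φ₁ cos φ₂ cos Δλ,  σ = 0.9808 rad → d_gc = 6242.9 km
Rhumb line: Δψ = -0.6228, q = Δφ/Δψ = 0.7225, d_rh = R√(Δφ²+q²Δλ²) = 6455.9 km
Excess = 6455.9 − 6242.9 = 213.0 ≈ 213 km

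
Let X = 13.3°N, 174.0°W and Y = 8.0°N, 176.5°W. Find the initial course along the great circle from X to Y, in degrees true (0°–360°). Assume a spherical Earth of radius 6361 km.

205.1°

θ = atan2( sin Δλ·cos φ₂ ,  cos φ₁ sin φ₂ − sin φ₁ cos φ₂ cos Δλ )
  = atan2(-0.0432, -0.0922) = 205.11°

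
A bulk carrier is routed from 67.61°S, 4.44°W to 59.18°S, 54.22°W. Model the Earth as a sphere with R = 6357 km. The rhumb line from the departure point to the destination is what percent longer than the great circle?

2.6%

Great circle: σ = 0.4026 rad → d_gc = Rσ = 2559.1 km
Rhumb: Δφ = +0.1471, Δλ = -0.8688, Δψ = +0.3312, q = Δφ/Δψ = 0.4442 → d_rh = R√(Δφ²+q²Δλ²) = 2625.5 km
Excess = (2625.5 − 2559.1) / 2559.1 = 66.4 / 2559.1 = 2.59% ≈ 2.6%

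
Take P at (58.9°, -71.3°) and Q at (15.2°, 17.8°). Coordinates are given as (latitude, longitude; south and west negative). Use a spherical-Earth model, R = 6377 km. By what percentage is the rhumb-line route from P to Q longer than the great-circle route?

4.7%

Great circle: σ = 1.3363 rad → d_gc = Rσ = 8521.7 km
Rhumb: Δφ = -0.7627, Δλ = +1.5551, Δψ = -1.0107, q = Δφ/Δψ = 0.7546 → d_rh = R√(Δφ²+q²Δλ²) = 8925.1 km
Excess = (8925.1 − 8521.7) / 8521.7 = 403.4 / 8521.7 = 4.73% ≈ 4.7%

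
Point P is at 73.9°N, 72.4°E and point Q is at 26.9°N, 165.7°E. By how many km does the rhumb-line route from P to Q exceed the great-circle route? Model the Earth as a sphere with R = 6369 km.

Great circle: cos σ = sin φ₁ sin φ₂ + cos φ₁ cos φ₂ cos Δλ,  σ = 1.1369 rad → d_gc = 7240.60 km
Rhumb line: Δψ = -1.4682, q = Δφ/Δψ = 0.5587, d_rh = R√(Δφ²+q²Δλ²) = 7802.12 km
Excess = 7802.12 − 7240.60 = 561.52 ≈ 562 km

562 km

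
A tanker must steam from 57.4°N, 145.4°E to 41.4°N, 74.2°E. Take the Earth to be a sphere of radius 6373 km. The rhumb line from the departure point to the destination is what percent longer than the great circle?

4.1%

Great circle: σ = 0.8129 rad → d_gc = Rσ = 5180.9 km
Rhumb: Δφ = -0.2793, Δλ = -1.2427, Δψ = -0.4344, q = Δφ/Δψ = 0.6428 → d_rh = R√(Δφ²+q²Δλ²) = 5392.9 km
Excess = (5392.9 − 5180.9) / 5180.9 = 212.0 / 5180.9 = 4.09% ≈ 4.1%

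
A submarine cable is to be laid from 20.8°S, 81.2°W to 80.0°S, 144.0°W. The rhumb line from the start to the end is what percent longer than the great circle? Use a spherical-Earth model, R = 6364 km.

Great circle: σ = 1.1330 rad → d_gc = Rσ = 7210.6 km
Rhumb: Δφ = -1.0332, Δλ = -1.0961, Δψ = -2.0650, q = Δφ/Δψ = 0.5004 → d_rh = R√(Δφ²+q²Δλ²) = 7444.4 km
Excess = (7444.4 − 7210.6) / 7210.6 = 233.8 / 7210.6 = 3.24% ≈ 3.2%

3.2%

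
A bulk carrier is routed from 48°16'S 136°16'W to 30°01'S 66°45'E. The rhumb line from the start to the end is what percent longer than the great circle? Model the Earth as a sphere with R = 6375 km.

Great circle: σ = 1.7286 rad → d_gc = Rσ = 11020.1 km
Rhumb: Δφ = +0.3185, Δλ = -2.7399, Δψ = +0.4148, q = Δφ/Δψ = 0.7679 → d_rh = R√(Δφ²+q²Δλ²) = 13565.5 km
Excess = (13565.5 − 11020.1) / 11020.1 = 2545.4 / 11020.1 = 23.10% ≈ 23.1%

23.1%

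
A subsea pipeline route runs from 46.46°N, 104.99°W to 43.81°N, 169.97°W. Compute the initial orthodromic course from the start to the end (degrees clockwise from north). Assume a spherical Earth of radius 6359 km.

N = sin Δλ·cos φ₂ = -0.6539;  D = cos φ₁ sin φ₂ − sin φ₁ cos φ₂ cos Δλ = +0.2556
initial course = atan2(N, D) = 291.35°

291.4°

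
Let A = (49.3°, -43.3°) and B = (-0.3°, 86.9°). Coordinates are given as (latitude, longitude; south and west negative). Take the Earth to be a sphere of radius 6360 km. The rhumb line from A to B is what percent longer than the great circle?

Great circle: σ = 2.0096 rad → d_gc = Rσ = 12781.1 km
Rhumb: Δφ = -0.8657, Δλ = +2.2724, Δψ = -0.9970, q = Δφ/Δψ = 0.8682 → d_rh = R√(Δφ²+q²Δλ²) = 13703.1 km
Excess = (13703.1 − 12781.1) / 12781.1 = 922.0 / 12781.1 = 7.21% ≈ 7.2%

7.2%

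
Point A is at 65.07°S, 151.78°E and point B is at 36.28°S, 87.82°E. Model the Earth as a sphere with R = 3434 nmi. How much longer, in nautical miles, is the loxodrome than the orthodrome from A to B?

95 nmi

Great circle: cos σ = sin φ₁ sin φ₂ + cos φ₁ cos φ₂ cos Δλ,  σ = 0.8151 rad → d_gc = 2799.2 nmi
Rhumb line: Δψ = +0.8290, q = Δφ/Δψ = 0.6061, d_rh = R√(Δφ²+q²Δλ²) = 2894.1 nmi
Excess = 2894.1 − 2799.2 = 94.9 ≈ 95 nmi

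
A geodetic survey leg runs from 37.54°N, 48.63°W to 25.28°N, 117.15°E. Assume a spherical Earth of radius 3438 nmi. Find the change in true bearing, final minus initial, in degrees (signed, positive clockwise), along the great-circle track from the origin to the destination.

+153.2°

Initial bearing θ₁ = atan2(sin Δλ cos φ₂, cos φ₁ sin φ₂ − sin φ₁ cos φ₂ cos Δλ) = 14.28°
Final bearing θ₂ = (initial bearing from the destination back to the start) + 180° = 167.51°
Δθ = θ₂ − θ₁ = +153.2°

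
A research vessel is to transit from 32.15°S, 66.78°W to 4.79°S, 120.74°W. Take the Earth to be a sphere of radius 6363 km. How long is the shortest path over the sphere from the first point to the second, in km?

6359 km

Haversine: a = sin²(Δφ/2)+cos φ₁ cos φ₂ sin²(Δλ/2) = 0.22959;  σ = 2·atan2(√a,√(1−a))
σ = 57.260° → d = Rσ = 6363·0.99938 = 6359 km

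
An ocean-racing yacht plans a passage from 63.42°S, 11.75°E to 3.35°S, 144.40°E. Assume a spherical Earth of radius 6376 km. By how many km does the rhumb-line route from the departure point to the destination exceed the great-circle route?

Great circle: cos σ = sin φ₁ sin φ₂ + cos φ₁ cos φ₂ cos Δλ,  σ = 1.8239 rad → d_gc = 11629.0 km
Rhumb line: Δψ = +1.3846, q = Δφ/Δψ = 0.7572, d_rh = R√(Δφ²+q²Δλ²) = 13024.2 km
Excess = 13024.2 − 11629.0 = 1395.2 ≈ 1395 km

1395 km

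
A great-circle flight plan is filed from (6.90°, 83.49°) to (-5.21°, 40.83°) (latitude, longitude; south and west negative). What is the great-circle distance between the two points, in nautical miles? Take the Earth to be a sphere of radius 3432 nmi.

2651 nmi

Haversine: a = sin²(Δφ/2)+cos φ₁ cos φ₂ sin²(Δλ/2) = 0.14193;  σ = 2·atan2(√a,√(1−a))
σ = 44.264° → d = Rσ = 3432·0.77255 = 2651 nmi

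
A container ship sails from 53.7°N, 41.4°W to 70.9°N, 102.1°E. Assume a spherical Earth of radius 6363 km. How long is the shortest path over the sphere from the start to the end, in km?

cos σ = sin φ₁ sin φ₂ + cos φ₁ cos φ₂ cos Δλ
      = sin(53.70°)sin(70.90°) + cos(53.70°)cos(70.90°)cos(143.50°) = 0.6058
σ = 52.711° → d = Rσ = 6363·0.91997 = 5854 km

5854 km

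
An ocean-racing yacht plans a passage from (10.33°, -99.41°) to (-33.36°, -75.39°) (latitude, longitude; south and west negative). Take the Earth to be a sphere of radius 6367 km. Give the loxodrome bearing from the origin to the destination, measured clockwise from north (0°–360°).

Δψ = ln[tan(π/4+φ₂/2)/tan(π/4+φ₁/2)] = -0.7995
Δλ = +0.4192 rad (taken the short way round)
course = atan2(Δλ, Δψ) = 152.33°

152.3°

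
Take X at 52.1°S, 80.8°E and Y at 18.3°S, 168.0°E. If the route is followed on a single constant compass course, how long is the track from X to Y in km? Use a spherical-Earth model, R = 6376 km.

Δψ = ln[tan(π/4+φ₂/2)/tan(π/4+φ₁/2)] = +0.7440;  Δφ = +0.5899 rad,  Δλ = +1.5219 rad
q = Δφ/Δψ = 0.7929
d = R·√(Δφ² + q²Δλ²) = 6376·1.34317 = 8564 km

8564 km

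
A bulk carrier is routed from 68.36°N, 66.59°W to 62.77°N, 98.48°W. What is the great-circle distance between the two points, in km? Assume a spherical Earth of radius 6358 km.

cos σ = sin φ₁ sin φ₂ + cos φ₁ cos φ₂ cos Δλ
      = sin(68.36°)sin(62.77°) + cos(68.36°)cos(62.77°)cos(-31.89°) = 0.9698
σ = 14.123° → d = Rσ = 6358·0.24649 = 1567 km

1567 km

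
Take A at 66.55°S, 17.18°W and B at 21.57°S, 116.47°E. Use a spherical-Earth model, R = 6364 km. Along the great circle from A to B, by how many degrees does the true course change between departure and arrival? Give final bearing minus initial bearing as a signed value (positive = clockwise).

At departure: θ₁ = atan2(sin Δλ cos φ₂, cos φ₁ sin φ₂ − sin φ₁ cos φ₂ cos Δλ) = 137.53°
At arrival: θ₂ = atan2(sin Δλ cos φ₁, −cos φ₂ sin φ₁ + sin φ₂ cos φ₁ cos Δλ) = 16.79°
Δθ = θ₂ − θ₁ = -120.7°

-120.7°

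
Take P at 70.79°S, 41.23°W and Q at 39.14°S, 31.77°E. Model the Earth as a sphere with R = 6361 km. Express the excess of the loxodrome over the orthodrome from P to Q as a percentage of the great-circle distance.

Great circle: σ = 0.8357 rad → d_gc = Rσ = 5315.7 km
Rhumb: Δφ = +0.5524, Δλ = +1.2741, Δψ = +1.0331, q = Δφ/Δψ = 0.5347 → d_rh = R√(Δφ²+q²Δλ²) = 5579.1 km
Excess = (5579.1 − 5315.7) / 5315.7 = 263.4 / 5315.7 = 4.96% ≈ 5.0%

5.0%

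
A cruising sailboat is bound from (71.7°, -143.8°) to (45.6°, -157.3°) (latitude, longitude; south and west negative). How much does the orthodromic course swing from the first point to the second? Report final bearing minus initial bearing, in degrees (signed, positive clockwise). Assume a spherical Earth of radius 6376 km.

-11.8°

At departure: θ₁ = atan2(sin Δλ cos φ₂, cos φ₁ sin φ₂ − sin φ₁ cos φ₂ cos Δλ) = 201.18°
At arrival: θ₂ = atan2(sin Δλ cos φ₁, −cos φ₂ sin φ₁ + sin φ₂ cos φ₁ cos Δλ) = 189.33°
Δθ = θ₂ − θ₁ = -11.8°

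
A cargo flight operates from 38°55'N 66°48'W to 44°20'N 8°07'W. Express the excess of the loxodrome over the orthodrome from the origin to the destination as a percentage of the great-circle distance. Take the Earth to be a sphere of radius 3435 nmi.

Great circle: σ = 0.7550 rad → d_gc = Rσ = 2593.4 nmi
Rhumb: Δφ = +0.0945, Δλ = +1.0242, Δψ = +0.1266, q = Δφ/Δψ = 0.7468 → d_rh = R√(Δφ²+q²Δλ²) = 2647.3 nmi
Excess = (2647.3 − 2593.4) / 2593.4 = 53.9 / 2593.4 = 2.08% ≈ 2.1%

2.1%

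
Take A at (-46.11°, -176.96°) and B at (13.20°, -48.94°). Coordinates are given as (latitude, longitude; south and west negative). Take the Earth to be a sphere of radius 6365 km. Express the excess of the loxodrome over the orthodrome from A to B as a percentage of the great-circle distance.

3.9%

Great circle: σ = 2.1899 rad → d_gc = Rσ = 13938.7 km
Rhumb: Δφ = +1.0352, Δλ = +2.2344, Δψ = +1.1415, q = Δφ/Δψ = 0.9068 → d_rh = R√(Δφ²+q²Δλ²) = 14482.5 km
Excess = (14482.5 − 13938.7) / 13938.7 = 543.8 / 13938.7 = 3.90% ≈ 3.9%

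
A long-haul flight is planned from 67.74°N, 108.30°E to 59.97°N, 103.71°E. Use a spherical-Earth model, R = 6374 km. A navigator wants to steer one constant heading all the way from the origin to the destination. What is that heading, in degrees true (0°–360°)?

Δψ = ln[tan(π/4+φ₂/2)/tan(π/4+φ₁/2)] = -0.3100
Δλ = -0.0801 rad (taken the short way round)
course = atan2(Δλ, Δψ) = 194.49°

194.5°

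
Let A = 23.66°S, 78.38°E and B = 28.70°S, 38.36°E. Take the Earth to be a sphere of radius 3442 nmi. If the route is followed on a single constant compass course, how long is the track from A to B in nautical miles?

2178 nmi

Rhumb course C = atan2(Δλ, Δψ) with Δψ = ln[tan(π/4+φ₂/2)/tan(π/4+φ₁/2)] = -0.0981, Δλ = -0.6985 → C = 262.01°
d = R·|Δφ| / |cos C| = 3442·0.08796 / 0.13904 = 2178 nmi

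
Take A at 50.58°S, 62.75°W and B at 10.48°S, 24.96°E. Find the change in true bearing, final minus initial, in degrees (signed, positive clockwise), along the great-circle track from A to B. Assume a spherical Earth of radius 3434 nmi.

-54.9°

Initial bearing θ₁ = atan2(sin Δλ cos φ₂, cos φ₁ sin φ₂ − sin φ₁ cos φ₂ cos Δλ) = 94.95°
Final bearing θ₂ = (initial bearing from the destination back to the start) + 180° = 40.04°
Δθ = θ₂ − θ₁ = -54.9°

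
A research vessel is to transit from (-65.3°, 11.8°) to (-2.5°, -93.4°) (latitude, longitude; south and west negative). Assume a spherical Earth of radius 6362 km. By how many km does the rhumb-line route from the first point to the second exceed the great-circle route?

Great circle: cos σ = sin φ₁ sin φ₂ + cos φ₁ cos φ₂ cos Δλ,  σ = 1.6407 rad → d_gc = 10438.0 km
Rhumb line: Δψ = +1.4753, q = Δφ/Δψ = 0.7430, d_rh = R√(Δφ²+q²Δλ²) = 11133.0 km
Excess = 11133.0 − 10438.0 = 695.0 ≈ 695 km

695 km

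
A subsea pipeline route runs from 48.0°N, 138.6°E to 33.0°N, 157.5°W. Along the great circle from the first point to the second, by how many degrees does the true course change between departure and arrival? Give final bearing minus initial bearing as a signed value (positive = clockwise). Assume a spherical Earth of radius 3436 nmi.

+44.4°

Initial bearing θ₁ = atan2(sin Δλ cos φ₂, cos φ₁ sin φ₂ − sin φ₁ cos φ₂ cos Δλ) = 83.17°
Final bearing θ₂ = (initial bearing from the destination back to the start) + 180° = 127.61°
Δθ = θ₂ − θ₁ = +44.4°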